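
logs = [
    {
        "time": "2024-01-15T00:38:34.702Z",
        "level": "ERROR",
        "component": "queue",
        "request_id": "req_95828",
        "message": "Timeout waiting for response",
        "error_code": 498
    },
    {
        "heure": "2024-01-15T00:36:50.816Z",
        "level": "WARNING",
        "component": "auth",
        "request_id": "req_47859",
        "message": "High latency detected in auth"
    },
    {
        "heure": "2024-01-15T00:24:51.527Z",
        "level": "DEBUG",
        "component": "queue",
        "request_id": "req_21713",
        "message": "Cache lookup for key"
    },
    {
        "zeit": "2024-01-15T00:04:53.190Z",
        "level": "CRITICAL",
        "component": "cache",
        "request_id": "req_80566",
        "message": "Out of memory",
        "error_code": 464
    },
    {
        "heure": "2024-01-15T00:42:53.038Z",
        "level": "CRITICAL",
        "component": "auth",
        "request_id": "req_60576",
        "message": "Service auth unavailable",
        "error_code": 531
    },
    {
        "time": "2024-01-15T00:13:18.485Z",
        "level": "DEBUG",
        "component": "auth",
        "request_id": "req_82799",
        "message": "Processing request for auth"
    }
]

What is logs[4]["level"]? "CRITICAL"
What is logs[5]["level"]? "DEBUG"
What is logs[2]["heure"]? "2024-01-15T00:24:51.527Z"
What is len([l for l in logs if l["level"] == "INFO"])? 0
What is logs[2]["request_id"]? "req_21713"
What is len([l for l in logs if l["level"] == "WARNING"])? 1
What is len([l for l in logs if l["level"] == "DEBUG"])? 2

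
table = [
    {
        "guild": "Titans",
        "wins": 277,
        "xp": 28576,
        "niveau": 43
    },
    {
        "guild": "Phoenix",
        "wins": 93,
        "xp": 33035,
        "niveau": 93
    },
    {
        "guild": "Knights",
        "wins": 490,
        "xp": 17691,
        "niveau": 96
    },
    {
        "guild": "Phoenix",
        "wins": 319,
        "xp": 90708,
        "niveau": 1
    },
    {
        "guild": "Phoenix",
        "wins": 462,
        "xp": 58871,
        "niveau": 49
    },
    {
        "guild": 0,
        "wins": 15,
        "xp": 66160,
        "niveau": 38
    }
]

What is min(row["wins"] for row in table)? 15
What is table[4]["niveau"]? 49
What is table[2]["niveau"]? 96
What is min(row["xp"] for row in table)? 17691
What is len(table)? 6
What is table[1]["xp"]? 33035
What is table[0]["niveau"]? 43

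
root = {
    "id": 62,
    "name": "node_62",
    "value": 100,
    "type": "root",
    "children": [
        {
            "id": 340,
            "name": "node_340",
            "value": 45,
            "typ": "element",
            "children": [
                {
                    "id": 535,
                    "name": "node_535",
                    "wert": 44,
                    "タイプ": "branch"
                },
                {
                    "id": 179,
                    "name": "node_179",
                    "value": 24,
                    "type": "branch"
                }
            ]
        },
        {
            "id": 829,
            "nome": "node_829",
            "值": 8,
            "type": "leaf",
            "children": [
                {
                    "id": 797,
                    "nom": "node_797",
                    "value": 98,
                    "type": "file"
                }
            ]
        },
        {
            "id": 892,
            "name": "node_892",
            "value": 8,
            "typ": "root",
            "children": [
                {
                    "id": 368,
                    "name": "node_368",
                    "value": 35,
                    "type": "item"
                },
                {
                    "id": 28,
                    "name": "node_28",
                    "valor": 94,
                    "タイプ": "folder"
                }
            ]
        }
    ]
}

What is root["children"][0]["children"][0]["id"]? 535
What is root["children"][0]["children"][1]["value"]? 24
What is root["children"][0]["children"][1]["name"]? "node_179"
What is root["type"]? "root"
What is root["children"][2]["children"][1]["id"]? 28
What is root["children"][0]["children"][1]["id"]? 179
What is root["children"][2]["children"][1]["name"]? "node_28"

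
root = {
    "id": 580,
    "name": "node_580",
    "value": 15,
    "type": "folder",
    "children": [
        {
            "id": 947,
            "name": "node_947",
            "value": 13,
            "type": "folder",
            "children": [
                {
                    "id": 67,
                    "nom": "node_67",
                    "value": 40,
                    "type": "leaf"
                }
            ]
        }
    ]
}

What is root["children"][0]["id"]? 947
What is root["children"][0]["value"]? 13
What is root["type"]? "folder"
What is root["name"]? "node_580"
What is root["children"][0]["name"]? "node_947"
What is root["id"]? 580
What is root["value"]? 15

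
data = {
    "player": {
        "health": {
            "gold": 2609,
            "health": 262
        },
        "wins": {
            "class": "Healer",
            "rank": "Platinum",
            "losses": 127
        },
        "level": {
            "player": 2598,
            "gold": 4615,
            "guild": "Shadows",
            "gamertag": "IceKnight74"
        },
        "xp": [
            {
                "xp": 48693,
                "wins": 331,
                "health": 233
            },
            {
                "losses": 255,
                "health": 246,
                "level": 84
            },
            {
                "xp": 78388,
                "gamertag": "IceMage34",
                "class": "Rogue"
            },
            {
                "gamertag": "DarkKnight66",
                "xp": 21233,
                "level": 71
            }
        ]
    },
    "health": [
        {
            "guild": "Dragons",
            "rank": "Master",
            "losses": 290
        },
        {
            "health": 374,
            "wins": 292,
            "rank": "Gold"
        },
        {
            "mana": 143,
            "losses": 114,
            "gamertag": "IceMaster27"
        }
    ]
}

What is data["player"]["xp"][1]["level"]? 84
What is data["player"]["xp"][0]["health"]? 233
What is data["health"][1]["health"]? 374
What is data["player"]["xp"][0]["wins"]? 331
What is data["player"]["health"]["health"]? 262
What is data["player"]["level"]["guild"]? "Shadows"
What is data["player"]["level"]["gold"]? 4615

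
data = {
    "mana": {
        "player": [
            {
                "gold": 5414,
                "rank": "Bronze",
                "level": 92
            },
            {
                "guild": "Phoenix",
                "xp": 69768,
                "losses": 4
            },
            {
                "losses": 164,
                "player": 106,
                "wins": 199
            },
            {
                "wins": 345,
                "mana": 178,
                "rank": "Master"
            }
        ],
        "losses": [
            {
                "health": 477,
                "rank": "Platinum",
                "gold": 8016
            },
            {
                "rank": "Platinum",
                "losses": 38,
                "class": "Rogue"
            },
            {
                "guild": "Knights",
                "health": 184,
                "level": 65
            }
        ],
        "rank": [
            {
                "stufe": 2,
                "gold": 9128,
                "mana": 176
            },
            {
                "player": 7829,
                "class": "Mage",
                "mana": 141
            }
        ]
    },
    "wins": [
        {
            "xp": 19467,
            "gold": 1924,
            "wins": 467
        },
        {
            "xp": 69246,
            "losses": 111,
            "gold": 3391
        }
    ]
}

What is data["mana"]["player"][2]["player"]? 106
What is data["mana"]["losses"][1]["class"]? "Rogue"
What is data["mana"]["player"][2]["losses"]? 164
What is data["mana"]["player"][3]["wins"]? 345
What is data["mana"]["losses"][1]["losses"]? 38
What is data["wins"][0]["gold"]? 1924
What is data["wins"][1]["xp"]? 69246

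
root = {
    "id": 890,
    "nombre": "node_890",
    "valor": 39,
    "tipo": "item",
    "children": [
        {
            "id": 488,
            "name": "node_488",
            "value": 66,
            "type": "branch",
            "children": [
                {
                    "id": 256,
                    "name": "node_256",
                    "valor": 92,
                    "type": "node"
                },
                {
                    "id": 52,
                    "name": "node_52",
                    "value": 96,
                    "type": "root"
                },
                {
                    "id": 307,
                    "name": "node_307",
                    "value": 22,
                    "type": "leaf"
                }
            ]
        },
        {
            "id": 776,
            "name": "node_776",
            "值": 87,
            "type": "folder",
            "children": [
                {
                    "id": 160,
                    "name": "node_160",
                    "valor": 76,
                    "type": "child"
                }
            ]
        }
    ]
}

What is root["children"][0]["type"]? "branch"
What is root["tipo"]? "item"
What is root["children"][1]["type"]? "folder"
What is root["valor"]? 39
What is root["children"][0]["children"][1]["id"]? 52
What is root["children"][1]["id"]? 776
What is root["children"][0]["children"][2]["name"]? "node_307"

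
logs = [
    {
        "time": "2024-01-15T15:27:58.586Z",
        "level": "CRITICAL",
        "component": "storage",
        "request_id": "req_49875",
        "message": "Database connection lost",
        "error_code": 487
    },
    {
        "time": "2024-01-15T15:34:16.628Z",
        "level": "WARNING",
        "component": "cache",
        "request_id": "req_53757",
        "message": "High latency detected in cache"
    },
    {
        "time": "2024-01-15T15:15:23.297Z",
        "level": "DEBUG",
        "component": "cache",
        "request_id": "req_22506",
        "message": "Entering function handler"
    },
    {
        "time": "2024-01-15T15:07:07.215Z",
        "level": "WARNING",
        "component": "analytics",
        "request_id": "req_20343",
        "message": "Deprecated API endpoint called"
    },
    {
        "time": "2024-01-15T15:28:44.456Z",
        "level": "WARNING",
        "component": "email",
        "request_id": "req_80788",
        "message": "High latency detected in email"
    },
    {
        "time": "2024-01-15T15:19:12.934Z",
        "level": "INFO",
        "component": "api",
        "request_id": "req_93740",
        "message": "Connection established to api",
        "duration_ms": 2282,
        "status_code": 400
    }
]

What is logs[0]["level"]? "CRITICAL"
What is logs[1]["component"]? "cache"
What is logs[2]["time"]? "2024-01-15T15:15:23.297Z"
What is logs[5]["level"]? "INFO"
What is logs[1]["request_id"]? "req_53757"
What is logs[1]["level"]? "WARNING"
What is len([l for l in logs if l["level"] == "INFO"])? 1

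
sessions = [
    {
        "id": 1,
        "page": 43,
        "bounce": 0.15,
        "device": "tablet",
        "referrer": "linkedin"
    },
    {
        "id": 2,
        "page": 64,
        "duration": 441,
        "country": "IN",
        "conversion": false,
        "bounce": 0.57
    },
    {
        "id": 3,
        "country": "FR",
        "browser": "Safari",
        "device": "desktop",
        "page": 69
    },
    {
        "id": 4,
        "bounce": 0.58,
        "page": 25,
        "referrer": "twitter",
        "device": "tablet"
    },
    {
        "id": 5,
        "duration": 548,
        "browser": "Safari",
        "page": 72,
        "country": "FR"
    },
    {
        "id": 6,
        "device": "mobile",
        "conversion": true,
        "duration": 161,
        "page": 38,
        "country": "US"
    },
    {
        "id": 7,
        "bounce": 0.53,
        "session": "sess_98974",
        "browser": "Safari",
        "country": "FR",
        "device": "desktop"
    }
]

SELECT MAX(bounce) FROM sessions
0.58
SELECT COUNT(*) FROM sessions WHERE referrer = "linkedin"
1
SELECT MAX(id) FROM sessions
7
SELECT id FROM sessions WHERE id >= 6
[6, 7]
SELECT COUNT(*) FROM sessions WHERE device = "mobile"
1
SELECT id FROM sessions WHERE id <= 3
[1, 2, 3]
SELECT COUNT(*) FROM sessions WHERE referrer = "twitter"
1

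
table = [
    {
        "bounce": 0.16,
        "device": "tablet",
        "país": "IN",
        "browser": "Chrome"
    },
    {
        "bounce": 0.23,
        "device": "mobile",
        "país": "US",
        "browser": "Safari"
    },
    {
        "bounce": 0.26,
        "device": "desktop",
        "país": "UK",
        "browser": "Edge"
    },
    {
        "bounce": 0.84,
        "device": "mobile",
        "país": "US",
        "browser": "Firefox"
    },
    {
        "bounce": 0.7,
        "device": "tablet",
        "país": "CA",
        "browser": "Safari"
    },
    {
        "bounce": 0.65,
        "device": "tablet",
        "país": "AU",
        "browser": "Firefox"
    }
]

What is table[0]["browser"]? "Chrome"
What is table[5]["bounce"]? 0.65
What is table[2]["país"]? "UK"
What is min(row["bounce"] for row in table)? 0.16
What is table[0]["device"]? "tablet"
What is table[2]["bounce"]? 0.26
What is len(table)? 6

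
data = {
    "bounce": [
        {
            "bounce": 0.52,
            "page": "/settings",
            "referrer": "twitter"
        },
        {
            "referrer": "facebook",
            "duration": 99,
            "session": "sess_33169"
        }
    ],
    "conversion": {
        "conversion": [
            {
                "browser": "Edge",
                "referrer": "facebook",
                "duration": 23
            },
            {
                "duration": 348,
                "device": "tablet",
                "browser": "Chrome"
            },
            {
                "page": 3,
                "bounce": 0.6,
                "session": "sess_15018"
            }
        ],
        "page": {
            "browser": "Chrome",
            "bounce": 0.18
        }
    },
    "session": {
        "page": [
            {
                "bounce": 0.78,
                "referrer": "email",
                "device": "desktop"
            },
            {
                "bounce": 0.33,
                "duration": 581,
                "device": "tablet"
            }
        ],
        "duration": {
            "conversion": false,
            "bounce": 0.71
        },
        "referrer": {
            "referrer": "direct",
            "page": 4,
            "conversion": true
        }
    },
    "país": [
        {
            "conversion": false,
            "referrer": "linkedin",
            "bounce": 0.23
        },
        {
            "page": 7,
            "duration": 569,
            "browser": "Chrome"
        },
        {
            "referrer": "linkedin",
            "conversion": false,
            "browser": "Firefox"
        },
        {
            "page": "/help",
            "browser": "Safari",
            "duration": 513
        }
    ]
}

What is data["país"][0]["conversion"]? False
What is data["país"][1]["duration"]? 569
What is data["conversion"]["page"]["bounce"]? 0.18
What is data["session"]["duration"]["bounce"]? 0.71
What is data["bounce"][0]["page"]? "/settings"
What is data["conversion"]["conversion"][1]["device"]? "tablet"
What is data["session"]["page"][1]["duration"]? 581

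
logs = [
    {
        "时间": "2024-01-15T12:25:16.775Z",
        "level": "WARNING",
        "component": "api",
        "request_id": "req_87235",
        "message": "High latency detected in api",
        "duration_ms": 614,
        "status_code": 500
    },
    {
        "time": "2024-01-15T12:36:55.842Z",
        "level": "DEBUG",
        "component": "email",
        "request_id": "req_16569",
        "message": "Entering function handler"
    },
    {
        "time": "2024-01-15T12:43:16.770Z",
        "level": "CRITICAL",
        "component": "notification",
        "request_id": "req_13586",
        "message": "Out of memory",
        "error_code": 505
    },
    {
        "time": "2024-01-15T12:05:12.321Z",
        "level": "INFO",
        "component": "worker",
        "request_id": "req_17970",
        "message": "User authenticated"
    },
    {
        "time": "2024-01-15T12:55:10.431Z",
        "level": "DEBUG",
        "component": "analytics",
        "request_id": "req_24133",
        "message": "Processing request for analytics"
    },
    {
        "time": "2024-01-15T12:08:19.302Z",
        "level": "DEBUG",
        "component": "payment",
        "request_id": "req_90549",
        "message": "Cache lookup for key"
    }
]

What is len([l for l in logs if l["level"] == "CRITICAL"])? 1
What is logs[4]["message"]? "Processing request for analytics"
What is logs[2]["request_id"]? "req_13586"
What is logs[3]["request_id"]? "req_17970"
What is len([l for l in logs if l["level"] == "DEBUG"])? 3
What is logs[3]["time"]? "2024-01-15T12:05:12.321Z"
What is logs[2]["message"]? "Out of memory"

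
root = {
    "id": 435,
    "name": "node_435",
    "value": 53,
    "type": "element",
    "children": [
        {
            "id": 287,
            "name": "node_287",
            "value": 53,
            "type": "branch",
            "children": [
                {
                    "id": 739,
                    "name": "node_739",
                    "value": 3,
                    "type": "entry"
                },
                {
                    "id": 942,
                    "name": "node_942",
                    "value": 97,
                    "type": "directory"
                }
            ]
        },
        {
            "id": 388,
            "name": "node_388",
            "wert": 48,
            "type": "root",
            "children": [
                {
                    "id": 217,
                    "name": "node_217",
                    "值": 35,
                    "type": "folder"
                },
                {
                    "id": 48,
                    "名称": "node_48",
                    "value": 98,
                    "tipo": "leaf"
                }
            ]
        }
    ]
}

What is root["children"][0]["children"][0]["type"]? "entry"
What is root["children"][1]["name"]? "node_388"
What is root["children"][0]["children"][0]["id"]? 739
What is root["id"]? 435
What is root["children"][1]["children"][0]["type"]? "folder"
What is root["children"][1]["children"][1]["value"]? 98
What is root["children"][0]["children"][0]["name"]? "node_739"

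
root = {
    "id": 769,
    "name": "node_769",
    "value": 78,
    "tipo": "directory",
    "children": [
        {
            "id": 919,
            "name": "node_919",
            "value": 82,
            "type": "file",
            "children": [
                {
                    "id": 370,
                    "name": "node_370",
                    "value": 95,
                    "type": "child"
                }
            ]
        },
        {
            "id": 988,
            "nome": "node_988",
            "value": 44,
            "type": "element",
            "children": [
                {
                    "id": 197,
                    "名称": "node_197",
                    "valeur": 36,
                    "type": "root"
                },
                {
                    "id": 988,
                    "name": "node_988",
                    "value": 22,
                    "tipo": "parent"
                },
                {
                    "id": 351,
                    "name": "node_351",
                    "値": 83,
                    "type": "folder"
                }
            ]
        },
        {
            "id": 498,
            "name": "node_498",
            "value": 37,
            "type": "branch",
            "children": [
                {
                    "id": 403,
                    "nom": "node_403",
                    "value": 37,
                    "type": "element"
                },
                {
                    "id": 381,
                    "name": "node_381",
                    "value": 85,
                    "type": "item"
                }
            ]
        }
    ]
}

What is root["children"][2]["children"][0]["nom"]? "node_403"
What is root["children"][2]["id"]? 498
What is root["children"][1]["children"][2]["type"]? "folder"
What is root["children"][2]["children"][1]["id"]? 381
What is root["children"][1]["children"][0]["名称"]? "node_197"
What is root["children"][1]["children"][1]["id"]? 988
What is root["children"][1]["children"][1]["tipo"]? "parent"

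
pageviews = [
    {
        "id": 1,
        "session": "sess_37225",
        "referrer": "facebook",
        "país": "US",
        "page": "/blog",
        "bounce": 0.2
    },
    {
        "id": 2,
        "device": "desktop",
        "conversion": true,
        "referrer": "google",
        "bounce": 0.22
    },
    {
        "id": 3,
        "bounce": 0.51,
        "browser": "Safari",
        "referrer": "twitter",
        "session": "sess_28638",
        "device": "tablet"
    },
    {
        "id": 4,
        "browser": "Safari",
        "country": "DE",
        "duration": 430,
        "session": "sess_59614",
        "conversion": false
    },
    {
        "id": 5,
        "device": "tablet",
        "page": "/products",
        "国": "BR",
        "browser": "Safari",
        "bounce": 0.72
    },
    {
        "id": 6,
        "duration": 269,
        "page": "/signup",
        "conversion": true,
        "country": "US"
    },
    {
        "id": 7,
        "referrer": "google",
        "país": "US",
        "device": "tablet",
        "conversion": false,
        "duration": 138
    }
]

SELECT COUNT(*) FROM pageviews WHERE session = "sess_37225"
1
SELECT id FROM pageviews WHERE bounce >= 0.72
[5]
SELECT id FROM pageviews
[1, 2, 3, 4, 5, 6, 7]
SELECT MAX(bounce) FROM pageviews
0.72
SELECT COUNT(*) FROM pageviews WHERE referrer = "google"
2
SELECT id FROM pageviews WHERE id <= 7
[1, 2, 3, 4, 5, 6, 7]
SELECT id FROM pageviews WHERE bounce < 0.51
[1, 2]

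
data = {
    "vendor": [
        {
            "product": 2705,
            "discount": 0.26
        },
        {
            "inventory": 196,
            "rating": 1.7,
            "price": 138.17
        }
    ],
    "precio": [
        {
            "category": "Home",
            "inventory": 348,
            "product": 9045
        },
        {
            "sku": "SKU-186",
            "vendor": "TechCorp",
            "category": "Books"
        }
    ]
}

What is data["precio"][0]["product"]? 9045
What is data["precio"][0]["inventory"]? 348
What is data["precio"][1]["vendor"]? "TechCorp"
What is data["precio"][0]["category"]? "Home"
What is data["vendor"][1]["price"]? 138.17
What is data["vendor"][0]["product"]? 2705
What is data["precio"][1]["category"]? "Books"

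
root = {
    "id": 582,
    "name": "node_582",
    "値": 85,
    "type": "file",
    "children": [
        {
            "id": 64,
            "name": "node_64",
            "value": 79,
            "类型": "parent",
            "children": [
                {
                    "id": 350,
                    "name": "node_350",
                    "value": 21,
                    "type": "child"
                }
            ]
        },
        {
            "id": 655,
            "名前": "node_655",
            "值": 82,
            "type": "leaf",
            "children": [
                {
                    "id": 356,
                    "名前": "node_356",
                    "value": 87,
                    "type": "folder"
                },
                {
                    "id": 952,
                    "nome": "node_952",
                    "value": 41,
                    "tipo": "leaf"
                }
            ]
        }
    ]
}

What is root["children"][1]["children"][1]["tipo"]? "leaf"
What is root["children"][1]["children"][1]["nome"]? "node_952"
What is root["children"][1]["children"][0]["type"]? "folder"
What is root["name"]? "node_582"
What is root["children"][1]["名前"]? "node_655"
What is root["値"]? 85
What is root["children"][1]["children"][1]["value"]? 41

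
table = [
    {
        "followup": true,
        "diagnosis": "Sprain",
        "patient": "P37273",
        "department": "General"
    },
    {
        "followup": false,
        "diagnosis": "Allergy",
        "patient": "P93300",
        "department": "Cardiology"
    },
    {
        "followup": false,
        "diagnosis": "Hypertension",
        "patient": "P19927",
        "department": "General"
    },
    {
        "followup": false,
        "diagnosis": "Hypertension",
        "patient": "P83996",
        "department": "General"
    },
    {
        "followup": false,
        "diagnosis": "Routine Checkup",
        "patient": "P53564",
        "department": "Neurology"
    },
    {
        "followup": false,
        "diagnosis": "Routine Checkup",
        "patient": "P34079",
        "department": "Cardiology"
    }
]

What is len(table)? 6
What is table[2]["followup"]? False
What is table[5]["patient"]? "P34079"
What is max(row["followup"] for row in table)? True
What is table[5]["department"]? "Cardiology"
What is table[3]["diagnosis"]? "Hypertension"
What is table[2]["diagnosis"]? "Hypertension"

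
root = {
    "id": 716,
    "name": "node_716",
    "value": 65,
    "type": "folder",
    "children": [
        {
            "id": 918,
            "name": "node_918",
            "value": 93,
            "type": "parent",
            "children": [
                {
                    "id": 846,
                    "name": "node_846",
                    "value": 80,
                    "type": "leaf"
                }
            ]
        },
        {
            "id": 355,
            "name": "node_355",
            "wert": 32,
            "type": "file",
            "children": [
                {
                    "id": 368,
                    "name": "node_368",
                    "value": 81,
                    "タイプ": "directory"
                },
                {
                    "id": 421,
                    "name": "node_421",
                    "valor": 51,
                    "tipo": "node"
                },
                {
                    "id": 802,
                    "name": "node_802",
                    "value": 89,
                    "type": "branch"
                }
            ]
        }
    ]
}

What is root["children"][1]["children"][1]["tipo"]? "node"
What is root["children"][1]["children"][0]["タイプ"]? "directory"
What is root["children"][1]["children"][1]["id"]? 421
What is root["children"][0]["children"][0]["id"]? 846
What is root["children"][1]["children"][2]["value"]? 89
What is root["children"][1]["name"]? "node_355"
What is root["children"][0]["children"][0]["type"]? "leaf"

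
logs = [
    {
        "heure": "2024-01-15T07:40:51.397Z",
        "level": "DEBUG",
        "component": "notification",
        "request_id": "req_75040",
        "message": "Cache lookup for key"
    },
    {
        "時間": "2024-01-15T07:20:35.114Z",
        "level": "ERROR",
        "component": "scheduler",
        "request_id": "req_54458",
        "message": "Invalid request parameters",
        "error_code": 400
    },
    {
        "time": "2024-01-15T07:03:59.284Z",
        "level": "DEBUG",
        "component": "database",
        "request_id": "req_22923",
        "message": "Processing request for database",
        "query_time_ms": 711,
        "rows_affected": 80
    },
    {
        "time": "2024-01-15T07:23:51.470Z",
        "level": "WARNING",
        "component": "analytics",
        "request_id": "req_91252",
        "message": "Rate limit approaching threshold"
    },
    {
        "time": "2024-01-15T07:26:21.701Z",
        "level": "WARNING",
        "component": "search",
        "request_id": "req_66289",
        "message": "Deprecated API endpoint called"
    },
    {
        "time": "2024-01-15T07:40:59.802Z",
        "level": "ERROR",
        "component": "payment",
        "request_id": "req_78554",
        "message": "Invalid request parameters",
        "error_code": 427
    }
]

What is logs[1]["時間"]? "2024-01-15T07:20:35.114Z"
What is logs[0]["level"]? "DEBUG"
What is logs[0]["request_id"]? "req_75040"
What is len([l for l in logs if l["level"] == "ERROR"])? 2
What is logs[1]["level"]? "ERROR"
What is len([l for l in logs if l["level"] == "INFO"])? 0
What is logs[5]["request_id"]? "req_78554"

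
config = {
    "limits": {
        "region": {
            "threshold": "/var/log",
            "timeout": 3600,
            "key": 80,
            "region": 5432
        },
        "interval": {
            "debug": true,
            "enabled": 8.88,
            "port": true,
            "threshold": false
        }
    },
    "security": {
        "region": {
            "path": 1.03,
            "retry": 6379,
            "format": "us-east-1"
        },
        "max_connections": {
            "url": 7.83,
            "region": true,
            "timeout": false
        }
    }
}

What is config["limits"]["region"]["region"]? 5432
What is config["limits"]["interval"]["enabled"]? 8.88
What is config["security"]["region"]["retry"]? 6379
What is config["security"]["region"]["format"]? "us-east-1"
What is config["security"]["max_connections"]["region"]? True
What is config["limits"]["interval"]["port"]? True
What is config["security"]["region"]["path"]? 1.03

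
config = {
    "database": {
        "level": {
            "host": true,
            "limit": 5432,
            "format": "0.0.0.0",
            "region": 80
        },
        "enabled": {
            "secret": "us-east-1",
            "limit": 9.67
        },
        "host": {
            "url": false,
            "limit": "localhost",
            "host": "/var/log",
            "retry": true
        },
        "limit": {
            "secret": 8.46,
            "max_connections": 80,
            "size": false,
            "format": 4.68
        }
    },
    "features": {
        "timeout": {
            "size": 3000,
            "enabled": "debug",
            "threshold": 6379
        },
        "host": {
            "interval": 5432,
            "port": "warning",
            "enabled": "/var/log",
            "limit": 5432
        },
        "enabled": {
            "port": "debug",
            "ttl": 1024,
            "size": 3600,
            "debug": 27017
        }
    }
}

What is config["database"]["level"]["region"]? 80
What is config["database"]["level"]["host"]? True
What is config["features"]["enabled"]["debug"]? 27017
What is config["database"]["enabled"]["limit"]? 9.67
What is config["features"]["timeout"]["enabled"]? "debug"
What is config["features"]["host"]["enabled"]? "/var/log"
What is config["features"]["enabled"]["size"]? 3600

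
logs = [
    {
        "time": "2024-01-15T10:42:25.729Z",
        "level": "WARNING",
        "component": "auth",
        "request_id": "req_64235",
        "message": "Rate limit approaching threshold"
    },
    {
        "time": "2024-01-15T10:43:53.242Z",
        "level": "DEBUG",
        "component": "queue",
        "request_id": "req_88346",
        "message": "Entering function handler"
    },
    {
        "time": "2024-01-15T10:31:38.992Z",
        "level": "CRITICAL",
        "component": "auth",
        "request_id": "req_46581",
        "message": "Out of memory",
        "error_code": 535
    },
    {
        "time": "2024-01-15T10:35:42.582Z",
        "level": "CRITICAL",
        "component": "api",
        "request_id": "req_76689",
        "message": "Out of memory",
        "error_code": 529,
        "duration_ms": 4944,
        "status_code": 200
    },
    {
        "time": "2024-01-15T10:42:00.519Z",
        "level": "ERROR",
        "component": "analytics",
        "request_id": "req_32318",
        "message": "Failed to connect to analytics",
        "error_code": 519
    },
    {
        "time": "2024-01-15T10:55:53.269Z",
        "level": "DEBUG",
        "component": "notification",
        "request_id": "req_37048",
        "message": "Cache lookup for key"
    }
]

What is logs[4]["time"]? "2024-01-15T10:42:00.519Z"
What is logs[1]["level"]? "DEBUG"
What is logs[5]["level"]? "DEBUG"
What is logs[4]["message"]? "Failed to connect to analytics"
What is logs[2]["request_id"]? "req_46581"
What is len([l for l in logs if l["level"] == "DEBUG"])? 2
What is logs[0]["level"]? "WARNING"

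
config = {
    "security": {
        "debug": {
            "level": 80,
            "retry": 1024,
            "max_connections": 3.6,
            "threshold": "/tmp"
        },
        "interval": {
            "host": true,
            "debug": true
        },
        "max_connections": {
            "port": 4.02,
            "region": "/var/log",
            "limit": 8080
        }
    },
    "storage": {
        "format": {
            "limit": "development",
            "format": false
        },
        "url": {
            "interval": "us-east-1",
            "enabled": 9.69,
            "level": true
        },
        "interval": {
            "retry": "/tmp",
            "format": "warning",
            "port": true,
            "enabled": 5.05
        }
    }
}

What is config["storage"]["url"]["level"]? True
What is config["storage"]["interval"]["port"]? True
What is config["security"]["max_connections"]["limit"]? 8080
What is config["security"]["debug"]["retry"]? 1024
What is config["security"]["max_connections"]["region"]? "/var/log"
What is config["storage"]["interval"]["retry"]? "/tmp"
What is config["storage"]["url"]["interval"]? "us-east-1"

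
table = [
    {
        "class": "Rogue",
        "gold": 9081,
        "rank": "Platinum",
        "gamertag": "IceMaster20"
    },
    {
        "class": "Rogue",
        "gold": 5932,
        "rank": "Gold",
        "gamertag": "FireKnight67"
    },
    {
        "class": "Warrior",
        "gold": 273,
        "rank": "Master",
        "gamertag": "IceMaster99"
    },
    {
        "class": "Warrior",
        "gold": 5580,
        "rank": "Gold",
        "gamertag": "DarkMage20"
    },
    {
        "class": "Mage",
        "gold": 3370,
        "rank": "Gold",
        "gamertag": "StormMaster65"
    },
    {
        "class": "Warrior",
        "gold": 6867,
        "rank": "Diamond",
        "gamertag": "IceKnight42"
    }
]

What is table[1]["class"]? "Rogue"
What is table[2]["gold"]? 273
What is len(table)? 6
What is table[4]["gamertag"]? "StormMaster65"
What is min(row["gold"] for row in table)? 273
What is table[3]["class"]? "Warrior"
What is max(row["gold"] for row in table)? 9081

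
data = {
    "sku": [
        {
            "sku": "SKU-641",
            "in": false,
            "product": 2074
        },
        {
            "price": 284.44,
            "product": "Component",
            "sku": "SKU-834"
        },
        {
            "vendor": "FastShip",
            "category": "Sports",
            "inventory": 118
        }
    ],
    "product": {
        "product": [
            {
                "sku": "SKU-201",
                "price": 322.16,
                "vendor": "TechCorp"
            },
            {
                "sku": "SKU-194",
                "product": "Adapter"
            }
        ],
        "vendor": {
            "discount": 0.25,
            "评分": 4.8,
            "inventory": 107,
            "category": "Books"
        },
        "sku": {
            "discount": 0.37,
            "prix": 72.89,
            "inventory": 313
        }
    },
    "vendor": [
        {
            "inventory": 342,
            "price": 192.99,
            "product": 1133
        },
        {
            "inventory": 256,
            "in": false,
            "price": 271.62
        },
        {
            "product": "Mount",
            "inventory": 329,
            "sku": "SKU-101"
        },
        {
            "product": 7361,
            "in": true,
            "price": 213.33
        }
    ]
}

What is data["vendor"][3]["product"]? 7361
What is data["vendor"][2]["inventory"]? 329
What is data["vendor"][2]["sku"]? "SKU-101"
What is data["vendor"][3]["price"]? 213.33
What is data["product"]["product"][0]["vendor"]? "TechCorp"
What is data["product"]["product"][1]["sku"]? "SKU-194"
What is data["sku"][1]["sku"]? "SKU-834"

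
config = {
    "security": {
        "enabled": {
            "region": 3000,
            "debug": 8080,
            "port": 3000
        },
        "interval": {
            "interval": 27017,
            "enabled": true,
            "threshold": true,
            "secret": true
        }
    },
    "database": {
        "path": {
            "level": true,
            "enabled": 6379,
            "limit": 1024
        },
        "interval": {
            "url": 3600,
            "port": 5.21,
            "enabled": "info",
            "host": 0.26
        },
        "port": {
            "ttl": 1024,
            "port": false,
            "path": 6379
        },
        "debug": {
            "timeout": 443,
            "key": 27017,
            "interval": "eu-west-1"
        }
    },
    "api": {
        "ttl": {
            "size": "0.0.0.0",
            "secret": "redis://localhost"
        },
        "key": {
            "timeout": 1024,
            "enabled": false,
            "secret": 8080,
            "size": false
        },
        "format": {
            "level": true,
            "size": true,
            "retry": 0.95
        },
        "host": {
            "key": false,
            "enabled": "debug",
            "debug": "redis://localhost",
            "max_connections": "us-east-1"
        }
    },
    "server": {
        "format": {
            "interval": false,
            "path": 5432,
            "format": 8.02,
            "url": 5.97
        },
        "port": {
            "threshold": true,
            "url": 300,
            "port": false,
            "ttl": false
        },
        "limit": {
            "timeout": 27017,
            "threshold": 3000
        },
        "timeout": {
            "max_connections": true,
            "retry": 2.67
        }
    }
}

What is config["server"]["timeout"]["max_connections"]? True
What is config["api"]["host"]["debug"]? "redis://localhost"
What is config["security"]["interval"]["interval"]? 27017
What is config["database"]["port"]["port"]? False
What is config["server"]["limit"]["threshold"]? 3000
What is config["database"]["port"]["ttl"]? 1024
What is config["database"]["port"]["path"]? 6379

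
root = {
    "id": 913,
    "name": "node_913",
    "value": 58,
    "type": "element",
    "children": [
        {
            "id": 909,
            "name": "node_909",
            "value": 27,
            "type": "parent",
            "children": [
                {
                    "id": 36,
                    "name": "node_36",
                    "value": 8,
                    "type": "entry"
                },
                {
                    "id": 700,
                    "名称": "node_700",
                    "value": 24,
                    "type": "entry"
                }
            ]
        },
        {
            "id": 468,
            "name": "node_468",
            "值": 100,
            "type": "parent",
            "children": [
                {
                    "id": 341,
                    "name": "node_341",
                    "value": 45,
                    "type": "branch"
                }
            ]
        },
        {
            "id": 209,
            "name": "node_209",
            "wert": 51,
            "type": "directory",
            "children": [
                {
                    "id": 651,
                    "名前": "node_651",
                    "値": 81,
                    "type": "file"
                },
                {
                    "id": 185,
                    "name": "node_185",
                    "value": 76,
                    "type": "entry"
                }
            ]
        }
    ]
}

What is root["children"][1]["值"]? 100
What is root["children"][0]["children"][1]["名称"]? "node_700"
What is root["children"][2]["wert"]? 51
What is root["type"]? "element"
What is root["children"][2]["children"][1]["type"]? "entry"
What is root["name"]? "node_913"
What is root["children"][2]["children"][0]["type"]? "file"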